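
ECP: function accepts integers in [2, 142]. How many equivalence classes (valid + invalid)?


Valid range: [2, 142]
Class 1: x < 2 — invalid
Class 2: 2 ≤ x ≤ 142 — valid
Class 3: x > 142 — invalid
Total equivalence classes: 3

3 equivalence classes


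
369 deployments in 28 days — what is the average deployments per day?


Formula: deployments per day = releases / days
= 369 / 28
= 13.179 deploys/day
(equivalently, 92.25 deploys/week)

13.179 deploys/day


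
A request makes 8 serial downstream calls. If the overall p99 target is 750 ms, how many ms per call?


Formula: per_stage = total_budget / stages
per_stage = 750 / 8
per_stage = 93.75 ms

93.75 ms


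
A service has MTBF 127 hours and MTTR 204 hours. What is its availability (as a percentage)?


Availability = MTBF / (MTBF + MTTR)
Availability = 127 / (127 + 204)
Availability = 127 / 331
Availability = 38.3686%

38.3686%


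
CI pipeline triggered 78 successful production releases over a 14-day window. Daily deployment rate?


Formula: deployments per day = releases / days
= 78 / 14
= 5.571 deploys/day
(equivalently, 39.0 deploys/week)

5.571 deploys/day


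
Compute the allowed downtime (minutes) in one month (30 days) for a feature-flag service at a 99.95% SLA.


Formula: allowed downtime = period * (100 - SLA) / 100
Period (month (30 days)) = 43200 minutes
Unavailability fraction = (100 - 99.95) / 100
Allowed downtime = 43200 * (100 - 99.95) / 100
Allowed downtime = 21.6 minutes

21.6 minutes


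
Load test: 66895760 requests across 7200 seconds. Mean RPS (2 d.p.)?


Formula: throughput = requests / seconds
throughput = 66895760 / 7200
throughput = 9291.08 requests/second

9291.08 requests/second


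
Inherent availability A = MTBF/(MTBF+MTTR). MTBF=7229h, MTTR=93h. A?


Availability = MTBF / (MTBF + MTTR)
Availability = 7229 / (7229 + 93)
Availability = 7229 / 7322
Availability = 98.7299%

98.7299%


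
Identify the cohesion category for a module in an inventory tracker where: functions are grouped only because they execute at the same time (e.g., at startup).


Reasoning: Related by timing only
Type: Temporal cohesion

Temporal cohesion


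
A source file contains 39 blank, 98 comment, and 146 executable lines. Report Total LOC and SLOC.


Total LOC = blank + comment + code
Total LOC = 39 + 98 + 146 = 283
SLOC (source only) = code = 146

Total LOC: 283, SLOC: 146


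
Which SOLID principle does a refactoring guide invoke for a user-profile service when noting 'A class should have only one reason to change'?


This describes the Single Responsibility Principle (SRP)

Single Responsibility Principle (SRP)


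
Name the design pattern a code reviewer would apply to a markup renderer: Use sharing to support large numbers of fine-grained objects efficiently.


This matches the Flyweight pattern

Flyweight


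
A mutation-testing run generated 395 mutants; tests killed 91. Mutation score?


Mutation score = killed / total * 100
Mutation score = 91 / 395 * 100
Mutation score = 23.04%

23.04%


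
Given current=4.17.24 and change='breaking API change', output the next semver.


Current: 4.17.24
Change category: 'breaking API change' → major bump
SemVer rule: major bump → increment MAJOR, reset MINOR and PATCH to 0
New: 5.0.0

5.0.0


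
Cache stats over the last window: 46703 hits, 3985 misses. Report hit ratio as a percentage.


Formula: hit rate = hits / (hits + misses) * 100
hit rate = 46703 / (46703 + 3985) * 100
hit rate = 46703 / 50688 * 100
hit rate = 92.14%

92.14%


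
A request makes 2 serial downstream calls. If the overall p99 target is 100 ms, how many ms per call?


Formula: per_stage = total_budget / stages
per_stage = 100 / 2
per_stage = 50.0 ms

50.0 ms


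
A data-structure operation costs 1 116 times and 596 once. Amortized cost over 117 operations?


Formula: Amortized cost = Total cost / Operations
Total cost = (116 * 1) + (1 * 596)
Total cost = 116 + 596 = 712
Amortized = 712 / 117 = 6.0855

6.0855


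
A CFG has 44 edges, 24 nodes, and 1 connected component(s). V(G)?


Formula: V(G) = E - N + 2P
V(G) = 44 - 24 + 2*1
V(G) = 20 + 2
V(G) = 22

22


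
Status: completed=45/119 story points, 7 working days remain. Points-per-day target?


Formula: Required rate = Remaining points / Days left
Remaining = 119 - 45 = 74 points
Required rate = 74 / 7 = 10.57 points/day

10.57 points/day


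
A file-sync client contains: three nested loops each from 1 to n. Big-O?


Reasoning: three levels of nesting over n
Complexity: O(n^3)

O(n^3)


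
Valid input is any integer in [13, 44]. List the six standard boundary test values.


Range: [13, 44]
Boundaries: just below min, min, min+1, max-1, max, just above max
Values: [12, 13, 14, 43, 44, 45]

[12, 13, 14, 43, 44, 45]


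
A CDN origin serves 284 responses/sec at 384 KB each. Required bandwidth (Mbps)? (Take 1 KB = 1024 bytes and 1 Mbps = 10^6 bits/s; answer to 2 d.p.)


Formula: Mbps = payload_bytes * RPS * 8 / 1e6
Payload per request = 384 KB = 384 * 1024 = 393216 bytes
Total bytes/sec = 393216 * 284 = 111673344
Total bits/sec = 111673344 * 8 = 893386752
Mbps = 893386752 / 1e6 = 893.39

893.39 Mbps


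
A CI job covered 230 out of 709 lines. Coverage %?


Coverage = covered / total * 100
Coverage = 230 / 709 * 100
Coverage = 32.44%

32.44%


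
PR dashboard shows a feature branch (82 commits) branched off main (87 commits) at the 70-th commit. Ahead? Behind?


Common ancestor: commit #70
feature commits after divergence: 82 - 70 = 12
main commits after divergence: 87 - 70 = 17
feature is 12 commits ahead of main
main is 17 commits ahead of feature

feature ahead: 12, main ahead: 17


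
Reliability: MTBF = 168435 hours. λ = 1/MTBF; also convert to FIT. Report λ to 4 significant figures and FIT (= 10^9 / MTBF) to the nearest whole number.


Formula: λ = 1 / MTBF; FIT = λ × 1e9 = 1e9 / MTBF
λ = 1 / 168435 ≈ 5.937e-06 failures/hour
FIT = 1e9 / 168435 ≈ 5937 failures per 1e9 hours (nearest whole number)

λ = 5.937e-06 /h, FIT = 5937


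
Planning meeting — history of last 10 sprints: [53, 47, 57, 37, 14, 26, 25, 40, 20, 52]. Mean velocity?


Formula: Avg velocity = Total points / Number of sprints
Points: [53, 47, 57, 37, 14, 26, 25, 40, 20, 52]
Sum = 53 + 47 + 57 + 37 + 14 + 26 + 25 + 40 + 20 + 52 = 371
Avg velocity = 371 / 10 = 37.1 points/sprint

37.1 points/sprint


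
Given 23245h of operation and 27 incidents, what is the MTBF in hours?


Formula: MTBF = Total operating time / Number of failures
MTBF = 23245 / 27
MTBF = 860.93 hours

860.93 hours


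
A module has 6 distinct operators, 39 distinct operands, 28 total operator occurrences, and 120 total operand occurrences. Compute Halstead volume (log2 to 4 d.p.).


Formula: V = N * log2(η), where N = N1 + N2 and η = η1 + η2
η = 6 + 39 = 45
N = 28 + 120 = 148
log2(45) ≈ 5.4919
V = 148 * 5.4919 = 812.80

812.80


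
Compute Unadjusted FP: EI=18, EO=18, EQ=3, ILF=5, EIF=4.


UFP = EI*4 + EO*5 + EQ*4 + ILF*10 + EIF*7
UFP = 18*4 + 18*5 + 3*4 + 5*10 + 4*7
UFP = 72 + 90 + 12 + 50 + 28
UFP = 252

252


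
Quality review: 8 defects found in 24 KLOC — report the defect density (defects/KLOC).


Defect density = defects / KLOC
Defect density = 8 / 24
Defect density = 0.333 defects/KLOC

0.333 defects/KLOC


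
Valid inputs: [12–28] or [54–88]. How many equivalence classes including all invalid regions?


Valid ranges: [12,28] and [54,88]
Class 1: x < 12 — invalid
Class 2: 12 ≤ x ≤ 28 — valid
Class 3: 28 < x < 54 — invalid (gap between ranges)
Class 4: 54 ≤ x ≤ 88 — valid
Class 5: x > 88 — invalid
Total equivalence classes: 5

5 equivalence classes


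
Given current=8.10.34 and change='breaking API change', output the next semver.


Current: 8.10.34
Change category: 'breaking API change' → major bump
SemVer rule: major bump → increment MAJOR, reset MINOR and PATCH to 0
New: 9.0.0

9.0.0


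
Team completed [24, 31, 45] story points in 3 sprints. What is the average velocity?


Formula: Avg velocity = Total points / Number of sprints
Points: [24, 31, 45]
Sum = 24 + 31 + 45 = 100
Avg velocity = 100 / 3 = 33.33 points/sprint

33.33 points/sprint


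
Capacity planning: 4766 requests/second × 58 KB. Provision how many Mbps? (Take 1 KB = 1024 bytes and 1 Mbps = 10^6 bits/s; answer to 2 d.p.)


Formula: Mbps = payload_bytes * RPS * 8 / 1e6
Payload per request = 58 KB = 58 * 1024 = 59392 bytes
Total bytes/sec = 59392 * 4766 = 283062272
Total bits/sec = 283062272 * 8 = 2264498176
Mbps = 2264498176 / 1e6 = 2264.5

2264.5 Mbps


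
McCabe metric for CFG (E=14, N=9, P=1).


Formula: V(G) = E - N + 2P
V(G) = 14 - 9 + 2*1
V(G) = 5 + 2
V(G) = 7

7


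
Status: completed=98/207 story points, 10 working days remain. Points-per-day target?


Formula: Required rate = Remaining points / Days left
Remaining = 207 - 98 = 109 points
Required rate = 109 / 10 = 10.9 points/day

10.9 points/day


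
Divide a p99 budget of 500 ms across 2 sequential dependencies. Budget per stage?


Formula: per_stage = total_budget / stages
per_stage = 500 / 2
per_stage = 250.0 ms

250.0 ms


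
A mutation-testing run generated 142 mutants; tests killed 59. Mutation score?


Mutation score = killed / total * 100
Mutation score = 59 / 142 * 100
Mutation score = 41.55%

41.55%


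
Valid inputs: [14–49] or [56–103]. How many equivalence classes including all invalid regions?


Valid ranges: [14,49] and [56,103]
Class 1: x < 14 — invalid
Class 2: 14 ≤ x ≤ 49 — valid
Class 3: 49 < x < 56 — invalid (gap between ranges)
Class 4: 56 ≤ x ≤ 103 — valid
Class 5: x > 103 — invalid
Total equivalence classes: 5

5 equivalence classes


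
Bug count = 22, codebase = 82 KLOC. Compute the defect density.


Defect density = defects / KLOC
Defect density = 22 / 82
Defect density = 0.268 defects/KLOC

0.268 defects/KLOC


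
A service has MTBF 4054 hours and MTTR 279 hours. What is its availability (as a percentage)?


Availability = MTBF / (MTBF + MTTR)
Availability = 4054 / (4054 + 279)
Availability = 4054 / 4333
Availability = 93.561%

93.561%


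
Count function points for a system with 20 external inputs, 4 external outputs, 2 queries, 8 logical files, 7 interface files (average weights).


UFP = EI*4 + EO*5 + EQ*4 + ILF*10 + EIF*7
UFP = 20*4 + 4*5 + 2*4 + 8*10 + 7*7
UFP = 80 + 20 + 8 + 80 + 49
UFP = 237

237


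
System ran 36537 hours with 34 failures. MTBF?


Formula: MTBF = Total operating time / Number of failures
MTBF = 36537 / 34
MTBF = 1074.62 hours

1074.62 hours


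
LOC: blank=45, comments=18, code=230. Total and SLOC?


Total LOC = blank + comment + code
Total LOC = 45 + 18 + 230 = 293
SLOC (source only) = code = 230

Total LOC: 293, SLOC: 230


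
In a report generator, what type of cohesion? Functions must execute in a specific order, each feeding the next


Reasoning: Output of one is input to next
Type: Sequential cohesion

Sequential cohesion


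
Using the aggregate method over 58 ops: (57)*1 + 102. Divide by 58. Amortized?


Formula: Amortized cost = Total cost / Operations
Total cost = (57 * 1) + (1 * 102)
Total cost = 57 + 102 = 159
Amortized = 159 / 58 = 2.7414

2.7414


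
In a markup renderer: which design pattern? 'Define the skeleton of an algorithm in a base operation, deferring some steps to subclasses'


This matches the Template Method pattern

Template Method


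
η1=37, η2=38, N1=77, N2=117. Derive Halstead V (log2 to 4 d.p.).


Formula: V = N * log2(η), where N = N1 + N2 and η = η1 + η2
η = 37 + 38 = 75
N = 77 + 117 = 194
log2(75) ≈ 6.2288
V = 194 * 6.2288 = 1208.39

1208.39


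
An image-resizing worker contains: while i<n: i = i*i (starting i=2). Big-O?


Reasoning: squaring drives double-exponential growth; iterations ~ log log n
Complexity: O(log log n)

O(log log n)


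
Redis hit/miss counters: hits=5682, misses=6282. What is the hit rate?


Formula: hit rate = hits / (hits + misses) * 100
hit rate = 5682 / (5682 + 6282) * 100
hit rate = 5682 / 11964 * 100
hit rate = 47.49%

47.49%


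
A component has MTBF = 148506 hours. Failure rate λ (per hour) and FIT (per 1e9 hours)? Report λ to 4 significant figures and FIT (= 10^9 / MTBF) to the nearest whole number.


Formula: λ = 1 / MTBF; FIT = λ × 1e9 = 1e9 / MTBF
λ = 1 / 148506 ≈ 6.734e-06 failures/hour
FIT = 1e9 / 148506 ≈ 6734 failures per 1e9 hours (nearest whole number)

λ = 6.734e-06 /h, FIT = 6734


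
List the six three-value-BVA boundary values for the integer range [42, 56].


Range: [42, 56]
Boundaries: just below min, min, min+1, max-1, max, just above max
Values: [41, 42, 43, 55, 56, 57]

[41, 42, 43, 55, 56, 57]


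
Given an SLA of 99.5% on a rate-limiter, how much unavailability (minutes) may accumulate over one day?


Formula: allowed downtime = period * (100 - SLA) / 100
Period (day) = 1440 minutes
Unavailability fraction = (100 - 99.5) / 100
Allowed downtime = 1440 * (100 - 99.5) / 100
Allowed downtime = 7.2 minutes

7.2 minutes


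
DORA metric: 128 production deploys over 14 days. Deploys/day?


Formula: deployments per day = releases / days
= 128 / 14
= 9.143 deploys/day
(equivalently, 64.0 deploys/week)

9.143 deploys/day


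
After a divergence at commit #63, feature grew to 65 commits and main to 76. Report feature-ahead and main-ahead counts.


Common ancestor: commit #63
feature commits after divergence: 65 - 63 = 2
main commits after divergence: 76 - 63 = 13
feature is 2 commits ahead of main
main is 13 commits ahead of feature

feature ahead: 2, main ahead: 13


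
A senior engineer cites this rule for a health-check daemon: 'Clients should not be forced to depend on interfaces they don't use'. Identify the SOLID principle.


This describes the Interface Segregation Principle (ISP)

Interface Segregation Principle (ISP)


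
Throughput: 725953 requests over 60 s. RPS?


Formula: throughput = requests / seconds
throughput = 725953 / 60
throughput = 12099.22 requests/second

12099.22 requests/second


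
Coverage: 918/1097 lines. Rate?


Coverage = covered / total * 100
Coverage = 918 / 1097 * 100
Coverage = 83.68%

83.68%


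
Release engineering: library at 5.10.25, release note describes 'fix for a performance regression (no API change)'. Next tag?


Current: 5.10.25
Change category: 'fix for a performance regression (no API change)' → patch bump
SemVer rule: patch bump → increment PATCH (MAJOR and MINOR unchanged)
New: 5.10.26

5.10.26


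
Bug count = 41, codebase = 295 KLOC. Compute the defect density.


Defect density = defects / KLOC
Defect density = 41 / 295
Defect density = 0.139 defects/KLOC

0.139 defects/KLOC


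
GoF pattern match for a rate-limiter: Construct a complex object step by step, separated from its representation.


This matches the Builder pattern

Builder


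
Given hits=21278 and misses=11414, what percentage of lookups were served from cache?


Formula: hit rate = hits / (hits + misses) * 100
hit rate = 21278 / (21278 + 11414) * 100
hit rate = 21278 / 32692 * 100
hit rate = 65.09%

65.09%


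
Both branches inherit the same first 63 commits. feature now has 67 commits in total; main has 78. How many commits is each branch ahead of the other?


Common ancestor: commit #63
feature commits after divergence: 67 - 63 = 4
main commits after divergence: 78 - 63 = 15
feature is 4 commits ahead of main
main is 15 commits ahead of feature

feature ahead: 4, main ahead: 15


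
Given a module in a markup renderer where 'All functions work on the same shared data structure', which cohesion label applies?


Reasoning: Functions share data
Type: Communicational cohesion

Communicational cohesion


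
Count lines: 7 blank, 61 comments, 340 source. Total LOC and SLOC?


Total LOC = blank + comment + code
Total LOC = 7 + 61 + 340 = 408
SLOC (source only) = code = 340

Total LOC: 408, SLOC: 340


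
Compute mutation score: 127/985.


Mutation score = killed / total * 100
Mutation score = 127 / 985 * 100
Mutation score = 12.89%

12.89%


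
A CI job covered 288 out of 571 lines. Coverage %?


Coverage = covered / total * 100
Coverage = 288 / 571 * 100
Coverage = 50.44%

50.44%


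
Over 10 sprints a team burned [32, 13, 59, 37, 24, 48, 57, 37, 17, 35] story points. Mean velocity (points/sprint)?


Formula: Avg velocity = Total points / Number of sprints
Points: [32, 13, 59, 37, 24, 48, 57, 37, 17, 35]
Sum = 32 + 13 + 59 + 37 + 24 + 48 + 57 + 37 + 17 + 35 = 359
Avg velocity = 359 / 10 = 35.9 points/sprint

35.9 points/sprint


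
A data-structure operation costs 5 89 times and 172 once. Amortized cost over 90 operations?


Formula: Amortized cost = Total cost / Operations
Total cost = (89 * 5) + (1 * 172)
Total cost = 445 + 172 = 617
Amortized = 617 / 90 = 6.8556

6.8556


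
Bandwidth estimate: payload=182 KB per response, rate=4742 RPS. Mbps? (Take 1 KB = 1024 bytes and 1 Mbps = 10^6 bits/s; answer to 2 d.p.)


Formula: Mbps = payload_bytes * RPS * 8 / 1e6
Payload per request = 182 KB = 182 * 1024 = 186368 bytes
Total bytes/sec = 186368 * 4742 = 883757056
Total bits/sec = 883757056 * 8 = 7070056448
Mbps = 7070056448 / 1e6 = 7070.06

7070.06 Mbps


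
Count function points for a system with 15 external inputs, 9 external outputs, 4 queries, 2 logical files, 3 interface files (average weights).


UFP = EI*4 + EO*5 + EQ*4 + ILF*10 + EIF*7
UFP = 15*4 + 9*5 + 4*4 + 2*10 + 3*7
UFP = 60 + 45 + 16 + 20 + 21
UFP = 162

162


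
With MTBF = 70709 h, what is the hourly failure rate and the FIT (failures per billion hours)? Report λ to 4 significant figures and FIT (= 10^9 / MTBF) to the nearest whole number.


Formula: λ = 1 / MTBF; FIT = λ × 1e9 = 1e9 / MTBF
λ = 1 / 70709 ≈ 1.414e-05 failures/hour
FIT = 1e9 / 70709 ≈ 14142 failures per 1e9 hours (nearest whole number)

λ = 1.414e-05 /h, FIT = 14142


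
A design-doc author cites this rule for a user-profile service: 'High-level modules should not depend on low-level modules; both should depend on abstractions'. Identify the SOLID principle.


This describes the Dependency Inversion Principle (DIP)

Dependency Inversion Principle (DIP)


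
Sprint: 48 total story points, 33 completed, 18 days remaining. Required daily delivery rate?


Formula: Required rate = Remaining points / Days left
Remaining = 48 - 33 = 15 points
Required rate = 15 / 18 = 0.83 points/day

0.83 points/day


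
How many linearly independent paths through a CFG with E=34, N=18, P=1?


Formula: V(G) = E - N + 2P
V(G) = 34 - 18 + 2*1
V(G) = 16 + 2
V(G) = 18

18


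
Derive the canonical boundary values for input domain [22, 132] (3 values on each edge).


Range: [22, 132]
Boundaries: just below min, min, min+1, max-1, max, just above max
Values: [21, 22, 23, 131, 132, 133]

[21, 22, 23, 131, 132, 133]


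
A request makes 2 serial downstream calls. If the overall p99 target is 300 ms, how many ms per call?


Formula: per_stage = total_budget / stages
per_stage = 300 / 2
per_stage = 150.0 ms

150.0 ms


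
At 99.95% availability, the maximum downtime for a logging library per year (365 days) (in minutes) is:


Formula: allowed downtime = period * (100 - SLA) / 100
Period (year (365 days)) = 525600 minutes
Unavailability fraction = (100 - 99.95) / 100
Allowed downtime = 525600 * (100 - 99.95) / 100
Allowed downtime = 262.8 minutes

262.8 minutes


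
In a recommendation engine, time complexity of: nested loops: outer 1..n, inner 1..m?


Reasoning: product of independent bounds
Complexity: O(n*m)

O(n*m)


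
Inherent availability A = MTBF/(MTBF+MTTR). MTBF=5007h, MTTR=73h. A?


Availability = MTBF / (MTBF + MTTR)
Availability = 5007 / (5007 + 73)
Availability = 5007 / 5080
Availability = 98.563%

98.563%


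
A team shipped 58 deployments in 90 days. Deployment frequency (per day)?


Formula: deployments per day = releases / days
= 58 / 90
= 0.644 deploys/day
(equivalently, 4.51 deploys/week)

0.644 deploys/day


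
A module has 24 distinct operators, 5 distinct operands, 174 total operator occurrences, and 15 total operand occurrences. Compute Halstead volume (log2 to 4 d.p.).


Formula: V = N * log2(η), where N = N1 + N2 and η = η1 + η2
η = 24 + 5 = 29
N = 174 + 15 = 189
log2(29) ≈ 4.8580
V = 189 * 4.8580 = 918.16

918.16


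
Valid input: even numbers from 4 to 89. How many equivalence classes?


Constraint: even integers in [4, 89]
Class 1: x < 4 — out-of-range invalid
Class 2: x in [4,89] but odd — wrong type invalid
Class 3: x in [4,89] and even — valid
Class 4: x > 89 — out-of-range invalid
Total equivalence classes: 4

4 equivalence classes


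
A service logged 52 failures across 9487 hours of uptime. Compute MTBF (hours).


Formula: MTBF = Total operating time / Number of failures
MTBF = 9487 / 52
MTBF = 182.44 hours

182.44 hours


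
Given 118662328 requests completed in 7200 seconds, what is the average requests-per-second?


Formula: throughput = requests / seconds
throughput = 118662328 / 7200
throughput = 16480.88 requests/second

16480.88 requests/second


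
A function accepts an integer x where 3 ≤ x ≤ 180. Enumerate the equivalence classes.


Valid range: [3, 180]
Class 1: x < 3 — invalid
Class 2: 3 ≤ x ≤ 180 — valid
Class 3: x > 180 — invalid
Total equivalence classes: 3

3 equivalence classes


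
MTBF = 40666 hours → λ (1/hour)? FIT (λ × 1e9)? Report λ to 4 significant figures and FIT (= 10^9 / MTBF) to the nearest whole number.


Formula: λ = 1 / MTBF; FIT = λ × 1e9 = 1e9 / MTBF
λ = 1 / 40666 ≈ 2.459e-05 failures/hour
FIT = 1e9 / 40666 ≈ 24591 failures per 1e9 hours (nearest whole number)

λ = 2.459e-05 /h, FIT = 24591


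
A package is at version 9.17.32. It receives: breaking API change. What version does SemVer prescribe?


Current: 9.17.32
Change category: 'breaking API change' → major bump
SemVer rule: major bump → increment MAJOR, reset MINOR and PATCH to 0
New: 10.0.0

10.0.0


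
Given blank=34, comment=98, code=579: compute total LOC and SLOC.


Total LOC = blank + comment + code
Total LOC = 34 + 98 + 579 = 711
SLOC (source only) = code = 579

Total LOC: 711, SLOC: 579


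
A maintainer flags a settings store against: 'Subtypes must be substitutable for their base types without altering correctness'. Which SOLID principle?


This describes the Liskov Substitution Principle (LSP)

Liskov Substitution Principle (LSP)


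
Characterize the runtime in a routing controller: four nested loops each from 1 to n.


Reasoning: four levels of nesting
Complexity: O(n^4)

O(n^4)


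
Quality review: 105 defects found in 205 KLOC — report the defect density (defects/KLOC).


Defect density = defects / KLOC
Defect density = 105 / 205
Defect density = 0.512 defects/KLOC

0.512 defects/KLOC


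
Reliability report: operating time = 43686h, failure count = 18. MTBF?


Formula: MTBF = Total operating time / Number of failures
MTBF = 43686 / 18
MTBF = 2427.0 hours

2427.0 hours


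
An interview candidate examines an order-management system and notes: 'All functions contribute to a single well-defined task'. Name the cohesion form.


Reasoning: Best: single purpose
Type: Functional cohesion

Functional cohesion


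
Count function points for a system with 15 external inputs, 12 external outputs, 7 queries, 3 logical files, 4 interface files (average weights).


UFP = EI*4 + EO*5 + EQ*4 + ILF*10 + EIF*7
UFP = 15*4 + 12*5 + 7*4 + 3*10 + 4*7
UFP = 60 + 60 + 28 + 30 + 28
UFP = 206

206


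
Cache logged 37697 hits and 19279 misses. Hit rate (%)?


Formula: hit rate = hits / (hits + misses) * 100
hit rate = 37697 / (37697 + 19279) * 100
hit rate = 37697 / 56976 * 100
hit rate = 66.16%

66.16%


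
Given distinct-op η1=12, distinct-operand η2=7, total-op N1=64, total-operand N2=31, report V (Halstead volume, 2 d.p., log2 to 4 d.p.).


Formula: V = N * log2(η), where N = N1 + N2 and η = η1 + η2
η = 12 + 7 = 19
N = 64 + 31 = 95
log2(19) ≈ 4.2479
V = 95 * 4.2479 = 403.55

403.55


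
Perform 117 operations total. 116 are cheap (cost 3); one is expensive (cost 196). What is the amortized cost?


Formula: Amortized cost = Total cost / Operations
Total cost = (116 * 3) + (1 * 196)
Total cost = 348 + 196 = 544
Amortized = 544 / 117 = 4.6496

4.6496


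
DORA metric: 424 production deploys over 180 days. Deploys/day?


Formula: deployments per day = releases / days
= 424 / 180
= 2.356 deploys/day
(equivalently, 16.49 deploys/week)

2.356 deploys/day


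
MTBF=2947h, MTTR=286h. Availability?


Availability = MTBF / (MTBF + MTTR)
Availability = 2947 / (2947 + 286)
Availability = 2947 / 3233
Availability = 91.1537%

91.1537%


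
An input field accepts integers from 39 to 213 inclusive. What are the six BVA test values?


Range: [39, 213]
Boundaries: just below min, min, min+1, max-1, max, just above max
Values: [38, 39, 40, 212, 213, 214]

[38, 39, 40, 212, 213, 214]


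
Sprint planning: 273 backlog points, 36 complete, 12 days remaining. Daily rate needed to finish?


Formula: Required rate = Remaining points / Days left
Remaining = 273 - 36 = 237 points
Required rate = 237 / 12 = 19.75 points/day

19.75 points/day


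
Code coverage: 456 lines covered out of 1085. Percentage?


Coverage = covered / total * 100
Coverage = 456 / 1085 * 100
Coverage = 42.03%

42.03%


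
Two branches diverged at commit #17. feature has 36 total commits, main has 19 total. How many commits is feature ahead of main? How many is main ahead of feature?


Common ancestor: commit #17
feature commits after divergence: 36 - 17 = 19
main commits after divergence: 19 - 17 = 2
feature is 19 commits ahead of main
main is 2 commits ahead of feature

feature ahead: 19, main ahead: 2


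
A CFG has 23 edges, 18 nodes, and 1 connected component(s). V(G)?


Formula: V(G) = E - N + 2P
V(G) = 23 - 18 + 2*1
V(G) = 5 + 2
V(G) = 7

7


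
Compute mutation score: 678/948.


Mutation score = killed / total * 100
Mutation score = 678 / 948 * 100
Mutation score = 71.52%

71.52%


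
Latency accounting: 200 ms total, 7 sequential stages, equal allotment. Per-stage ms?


Formula: per_stage = total_budget / stages
per_stage = 200 / 7
per_stage = 28.57 ms

28.57 ms


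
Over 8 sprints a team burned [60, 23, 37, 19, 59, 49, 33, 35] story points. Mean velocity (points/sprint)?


Formula: Avg velocity = Total points / Number of sprints
Points: [60, 23, 37, 19, 59, 49, 33, 35]
Sum = 60 + 23 + 37 + 19 + 59 + 49 + 33 + 35 = 315
Avg velocity = 315 / 8 = 39.38 points/sprint

39.38 points/sprint


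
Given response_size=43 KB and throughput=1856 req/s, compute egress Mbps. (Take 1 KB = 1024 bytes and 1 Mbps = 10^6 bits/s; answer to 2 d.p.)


Formula: Mbps = payload_bytes * RPS * 8 / 1e6
Payload per request = 43 KB = 43 * 1024 = 44032 bytes
Total bytes/sec = 44032 * 1856 = 81723392
Total bits/sec = 81723392 * 8 = 653787136
Mbps = 653787136 / 1e6 = 653.79

653.79 Mbps


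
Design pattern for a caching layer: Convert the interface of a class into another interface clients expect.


This matches the Adapter pattern

Adapter


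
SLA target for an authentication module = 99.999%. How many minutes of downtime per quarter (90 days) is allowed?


Formula: allowed downtime = period * (100 - SLA) / 100
Period (quarter (90 days)) = 129600 minutes
Unavailability fraction = (100 - 99.999) / 100
Allowed downtime = 129600 * (100 - 99.999) / 100
Allowed downtime = 1.296 minutes

1.296 minutes


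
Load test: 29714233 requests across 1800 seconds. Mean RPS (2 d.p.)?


Formula: throughput = requests / seconds
throughput = 29714233 / 1800
throughput = 16507.91 requests/second

16507.91 requests/second


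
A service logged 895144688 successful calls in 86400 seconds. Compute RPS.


Formula: throughput = requests / seconds
throughput = 895144688 / 86400
throughput = 10360.47 requests/second

10360.47 requests/second


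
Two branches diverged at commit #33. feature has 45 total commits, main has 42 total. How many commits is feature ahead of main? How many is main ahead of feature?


Common ancestor: commit #33
feature commits after divergence: 45 - 33 = 12
main commits after divergence: 42 - 33 = 9
feature is 12 commits ahead of main
main is 9 commits ahead of feature

feature ahead: 12, main ahead: 9


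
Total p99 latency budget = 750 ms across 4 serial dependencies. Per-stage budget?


Formula: per_stage = total_budget / stages
per_stage = 750 / 4
per_stage = 187.5 ms

187.5 ms


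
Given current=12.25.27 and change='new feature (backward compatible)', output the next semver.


Current: 12.25.27
Change category: 'new feature (backward compatible)' → minor bump
SemVer rule: minor bump → increment MINOR, reset PATCH to 0 (MAJOR unchanged)
New: 12.26.0

12.26.0


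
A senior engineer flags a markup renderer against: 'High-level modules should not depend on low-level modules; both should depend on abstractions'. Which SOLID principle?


This describes the Dependency Inversion Principle (DIP)

Dependency Inversion Principle (DIP)


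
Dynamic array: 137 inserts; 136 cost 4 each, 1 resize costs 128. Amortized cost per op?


Formula: Amortized cost = Total cost / Operations
Total cost = (136 * 4) + (1 * 128)
Total cost = 544 + 128 = 672
Amortized = 672 / 137 = 4.9051

4.9051


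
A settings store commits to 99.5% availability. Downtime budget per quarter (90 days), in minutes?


Formula: allowed downtime = period * (100 - SLA) / 100
Period (quarter (90 days)) = 129600 minutes
Unavailability fraction = (100 - 99.5) / 100
Allowed downtime = 129600 * (100 - 99.5) / 100
Allowed downtime = 648.0 minutes

648.0 minutes


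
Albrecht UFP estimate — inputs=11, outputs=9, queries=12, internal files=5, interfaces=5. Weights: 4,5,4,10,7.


UFP = EI*4 + EO*5 + EQ*4 + ILF*10 + EIF*7
UFP = 11*4 + 9*5 + 12*4 + 5*10 + 5*7
UFP = 44 + 45 + 48 + 50 + 35
UFP = 222

222


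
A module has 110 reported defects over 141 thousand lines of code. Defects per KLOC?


Defect density = defects / KLOC
Defect density = 110 / 141
Defect density = 0.78 defects/KLOC

0.78 defects/KLOC


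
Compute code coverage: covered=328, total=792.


Coverage = covered / total * 100
Coverage = 328 / 792 * 100
Coverage = 41.41%

41.41%


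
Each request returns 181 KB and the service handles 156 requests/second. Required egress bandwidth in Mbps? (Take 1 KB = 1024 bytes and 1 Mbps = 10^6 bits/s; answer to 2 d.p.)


Formula: Mbps = payload_bytes * RPS * 8 / 1e6
Payload per request = 181 KB = 181 * 1024 = 185344 bytes
Total bytes/sec = 185344 * 156 = 28913664
Total bits/sec = 28913664 * 8 = 231309312
Mbps = 231309312 / 1e6 = 231.31

231.31 Mbps


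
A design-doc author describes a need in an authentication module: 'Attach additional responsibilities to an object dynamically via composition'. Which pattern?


This matches the Decorator pattern

Decorator


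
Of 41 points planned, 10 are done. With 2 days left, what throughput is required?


Formula: Required rate = Remaining points / Days left
Remaining = 41 - 10 = 31 points
Required rate = 31 / 2 = 15.5 points/day

15.5 points/day


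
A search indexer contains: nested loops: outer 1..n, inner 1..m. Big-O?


Reasoning: product of independent bounds
Complexity: O(n*m)

O(n*m)


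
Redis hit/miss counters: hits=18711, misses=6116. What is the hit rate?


Formula: hit rate = hits / (hits + misses) * 100
hit rate = 18711 / (18711 + 6116) * 100
hit rate = 18711 / 24827 * 100
hit rate = 75.37%

75.37%


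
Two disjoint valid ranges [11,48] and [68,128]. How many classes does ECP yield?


Valid ranges: [11,48] and [68,128]
Class 1: x < 11 — invalid
Class 2: 11 ≤ x ≤ 48 — valid
Class 3: 48 < x < 68 — invalid (gap between ranges)
Class 4: 68 ≤ x ≤ 128 — valid
Class 5: x > 128 — invalid
Total equivalence classes: 5

5 equivalence classes


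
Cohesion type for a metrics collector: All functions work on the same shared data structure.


Reasoning: Functions share data
Type: Communicational cohesion

Communicational cohesion


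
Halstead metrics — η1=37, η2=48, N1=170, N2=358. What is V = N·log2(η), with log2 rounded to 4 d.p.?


Formula: V = N * log2(η), where N = N1 + N2 and η = η1 + η2
η = 37 + 48 = 85
N = 170 + 358 = 528
log2(85) ≈ 6.4094
V = 528 * 6.4094 = 3384.16

3384.16


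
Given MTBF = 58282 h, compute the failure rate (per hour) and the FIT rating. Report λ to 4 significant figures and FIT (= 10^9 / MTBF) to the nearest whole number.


Formula: λ = 1 / MTBF; FIT = λ × 1e9 = 1e9 / MTBF
λ = 1 / 58282 ≈ 1.716e-05 failures/hour
FIT = 1e9 / 58282 ≈ 17158 failures per 1e9 hours (nearest whole number)

λ = 1.716e-05 /h, FIT = 17158


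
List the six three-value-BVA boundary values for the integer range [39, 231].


Range: [39, 231]
Boundaries: just below min, min, min+1, max-1, max, just above max
Values: [38, 39, 40, 230, 231, 232]

[38, 39, 40, 230, 231, 232]


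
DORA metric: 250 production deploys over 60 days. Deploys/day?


Formula: deployments per day = releases / days
= 250 / 60
= 4.167 deploys/day
(equivalently, 29.17 deploys/week)

4.167 deploys/day


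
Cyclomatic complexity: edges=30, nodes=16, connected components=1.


Formula: V(G) = E - N + 2P
V(G) = 30 - 16 + 2*1
V(G) = 14 + 2
V(G) = 16

16


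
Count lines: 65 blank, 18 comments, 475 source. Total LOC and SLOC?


Total LOC = blank + comment + code
Total LOC = 65 + 18 + 475 = 558
SLOC (source only) = code = 475

Total LOC: 558, SLOC: 475


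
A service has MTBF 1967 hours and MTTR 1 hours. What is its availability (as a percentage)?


Availability = MTBF / (MTBF + MTTR)
Availability = 1967 / (1967 + 1)
Availability = 1967 / 1968
Availability = 99.9492%

99.9492%


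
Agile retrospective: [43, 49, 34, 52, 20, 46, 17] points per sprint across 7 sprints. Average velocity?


Formula: Avg velocity = Total points / Number of sprints
Points: [43, 49, 34, 52, 20, 46, 17]
Sum = 43 + 49 + 34 + 52 + 20 + 46 + 17 = 261
Avg velocity = 261 / 7 = 37.29 points/sprint

37.29 points/sprint


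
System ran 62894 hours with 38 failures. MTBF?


Formula: MTBF = Total operating time / Number of failures
MTBF = 62894 / 38
MTBF = 1655.11 hours

1655.11 hours


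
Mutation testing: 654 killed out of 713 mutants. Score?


Mutation score = killed / total * 100
Mutation score = 654 / 713 * 100
Mutation score = 91.73%

91.73%


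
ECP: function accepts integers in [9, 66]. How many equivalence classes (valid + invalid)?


Valid range: [9, 66]
Class 1: x < 9 — invalid
Class 2: 9 ≤ x ≤ 66 — valid
Class 3: x > 66 — invalid
Total equivalence classes: 3

3 equivalence classes


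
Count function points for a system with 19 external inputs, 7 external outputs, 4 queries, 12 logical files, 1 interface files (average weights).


UFP = EI*4 + EO*5 + EQ*4 + ILF*10 + EIF*7
UFP = 19*4 + 7*5 + 4*4 + 12*10 + 1*7
UFP = 76 + 35 + 16 + 120 + 7
UFP = 254

254


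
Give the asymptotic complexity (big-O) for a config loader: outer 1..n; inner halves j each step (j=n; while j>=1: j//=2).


Reasoning: n times log n
Complexity: O(n log n)

O(n log n)


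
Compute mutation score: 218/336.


Mutation score = killed / total * 100
Mutation score = 218 / 336 * 100
Mutation score = 64.88%

64.88%


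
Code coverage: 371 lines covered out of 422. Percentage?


Coverage = covered / total * 100
Coverage = 371 / 422 * 100
Coverage = 87.91%

87.91%


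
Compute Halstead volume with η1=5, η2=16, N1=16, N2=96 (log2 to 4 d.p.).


Formula: V = N * log2(η), where N = N1 + N2 and η = η1 + η2
η = 5 + 16 = 21
N = 16 + 96 = 112
log2(21) ≈ 4.3923
V = 112 * 4.3923 = 491.94

491.94


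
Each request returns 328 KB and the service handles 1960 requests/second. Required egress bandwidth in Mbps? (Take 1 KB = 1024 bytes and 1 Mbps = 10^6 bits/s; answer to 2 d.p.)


Formula: Mbps = payload_bytes * RPS * 8 / 1e6
Payload per request = 328 KB = 328 * 1024 = 335872 bytes
Total bytes/sec = 335872 * 1960 = 658309120
Total bits/sec = 658309120 * 8 = 5266472960
Mbps = 5266472960 / 1e6 = 5266.47

5266.47 Mbps


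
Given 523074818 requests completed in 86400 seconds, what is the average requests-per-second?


Formula: throughput = requests / seconds
throughput = 523074818 / 86400
throughput = 6054.11 requests/second

6054.11 requests/second


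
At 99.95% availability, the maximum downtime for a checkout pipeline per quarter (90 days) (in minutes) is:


Formula: allowed downtime = period * (100 - SLA) / 100
Period (quarter (90 days)) = 129600 minutes
Unavailability fraction = (100 - 99.95) / 100
Allowed downtime = 129600 * (100 - 99.95) / 100
Allowed downtime = 64.8 minutes

64.8 minutes


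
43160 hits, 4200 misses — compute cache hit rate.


Formula: hit rate = hits / (hits + misses) * 100
hit rate = 43160 / (43160 + 4200) * 100
hit rate = 43160 / 47360 * 100
hit rate = 91.13%

91.13%


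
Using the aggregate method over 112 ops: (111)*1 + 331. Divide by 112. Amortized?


Formula: Amortized cost = Total cost / Operations
Total cost = (111 * 1) + (1 * 331)
Total cost = 111 + 331 = 442
Amortized = 442 / 112 = 3.9464

3.9464


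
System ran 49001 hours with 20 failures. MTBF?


Formula: MTBF = Total operating time / Number of failures
MTBF = 49001 / 20
MTBF = 2450.05 hours

2450.05 hours


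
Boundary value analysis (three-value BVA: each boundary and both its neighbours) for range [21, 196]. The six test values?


Range: [21, 196]
Boundaries: just below min, min, min+1, max-1, max, just above max
Values: [20, 21, 22, 195, 196, 197]

[20, 21, 22, 195, 196, 197]


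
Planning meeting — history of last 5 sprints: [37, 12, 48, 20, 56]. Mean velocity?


Formula: Avg velocity = Total points / Number of sprints
Points: [37, 12, 48, 20, 56]
Sum = 37 + 12 + 48 + 20 + 56 = 173
Avg velocity = 173 / 5 = 34.6 points/sprint

34.6 points/sprint


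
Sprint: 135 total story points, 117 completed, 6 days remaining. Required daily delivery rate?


Formula: Required rate = Remaining points / Days left
Remaining = 135 - 117 = 18 points
Required rate = 18 / 6 = 3.0 points/day

3.0 points/day


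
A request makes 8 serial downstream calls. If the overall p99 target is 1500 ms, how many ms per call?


Formula: per_stage = total_budget / stages
per_stage = 1500 / 8
per_stage = 187.5 ms

187.5 ms


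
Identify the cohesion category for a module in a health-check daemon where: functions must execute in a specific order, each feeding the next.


Reasoning: Output of one is input to next
Type: Sequential cohesion

Sequential cohesion


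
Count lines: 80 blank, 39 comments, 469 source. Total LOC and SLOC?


Total LOC = blank + comment + code
Total LOC = 80 + 39 + 469 = 588
SLOC (source only) = code = 469

Total LOC: 588, SLOC: 469


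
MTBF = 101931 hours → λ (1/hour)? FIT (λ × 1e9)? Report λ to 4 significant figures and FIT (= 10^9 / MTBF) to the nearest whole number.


Formula: λ = 1 / MTBF; FIT = λ × 1e9 = 1e9 / MTBF
λ = 1 / 101931 ≈ 9.811e-06 failures/hour
FIT = 1e9 / 101931 ≈ 9811 failures per 1e9 hours (nearest whole number)

λ = 9.811e-06 /h, FIT = 9811


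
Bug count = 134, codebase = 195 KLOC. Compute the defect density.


Defect density = defects / KLOC
Defect density = 134 / 195
Defect density = 0.687 defects/KLOC

0.687 defects/KLOC


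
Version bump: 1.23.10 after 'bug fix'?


Current: 1.23.10
Change category: 'bug fix' → patch bump
SemVer rule: patch bump → increment PATCH (MAJOR and MINOR unchanged)
New: 1.23.11

1.23.11
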